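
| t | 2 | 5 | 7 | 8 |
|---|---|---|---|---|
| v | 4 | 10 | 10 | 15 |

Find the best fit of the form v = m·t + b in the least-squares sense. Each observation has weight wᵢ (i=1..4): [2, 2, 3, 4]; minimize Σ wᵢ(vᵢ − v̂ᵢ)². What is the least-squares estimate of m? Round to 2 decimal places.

m = 1.65

The normal system MᵀWM·[m, b]ᵀ = MᵀWv is [[461, 67]; [67, 11]]·[m, b]ᵀ = [806, 118]ᵀ.
Determinant 461·11 − 67² = 582.
m = (806·11 − 67·118)/582 = 160/97; b = (461·118 − 67·806)/582 = 66/97.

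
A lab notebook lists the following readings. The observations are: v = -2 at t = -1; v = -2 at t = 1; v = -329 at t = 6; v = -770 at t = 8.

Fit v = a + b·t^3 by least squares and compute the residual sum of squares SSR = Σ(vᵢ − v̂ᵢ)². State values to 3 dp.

With design matrix X, XᵀX = [[4, 728]; [728, 308802]] and Xᵀv = [-1103, -465304]ᵀ.
Eliminating b: 308802·(row 1) − 728·(row 2) gives 705224·a = 308802·(-1103) − 728·(-465304) = -1867294, so a = -71819/27124.
Then b = ((-465304) − 728·(-71819/27124))/308802 = -132279/88153.
Residuals: -300693/352612, 757539/352612, -786645/352612, 329799/352612; SSR = 3947283/352612.

SSR = 11.194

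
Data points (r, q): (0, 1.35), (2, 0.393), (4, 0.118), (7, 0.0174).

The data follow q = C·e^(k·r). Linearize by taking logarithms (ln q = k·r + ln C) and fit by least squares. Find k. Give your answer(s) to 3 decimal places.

Let Y = ln q. Fitting Y = k·r + ln C by least squares:
Σr = 13.0000, Σ(r)² = 69.0000, Σln q = -6.8222, Σr·ln q = -38.7752.
Equations: 69.0000·k + 13.0000·ln C = -38.7752;  13.0000·k + 4·ln C = -6.8222.
Δ = 69.0000·4 − (13.0000)² = 107.0000; k = (-38.7752·4 − 13.0000·-6.8222)/107.0000 = -0.62067, ln C = (69.0000·-6.8222 − 13.0000·-38.7752)/107.0000 = 0.31164.

k = -0.621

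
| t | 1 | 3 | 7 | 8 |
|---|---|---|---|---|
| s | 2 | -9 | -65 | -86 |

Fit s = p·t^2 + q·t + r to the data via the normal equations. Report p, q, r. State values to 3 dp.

p = -1.412, q = 0.137, r = 3.284

Forming XᵀX = [[6579, 883, 123]; [883, 123, 19]; [123, 19, 4]] and Xᵀs = [-8768, -1168, -158]ᵀ gives XᵀX·[p, q, r]ᵀ = Xᵀs.
Inverting the 3×3 Gram matrix, [p, q, r]ᵀ = [-1654/1171, 160/1171, 3846/1171]ᵀ.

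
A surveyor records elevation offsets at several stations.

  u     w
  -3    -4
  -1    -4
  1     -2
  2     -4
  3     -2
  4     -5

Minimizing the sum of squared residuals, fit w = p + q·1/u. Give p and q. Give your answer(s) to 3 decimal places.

p = -3.605, q = 0.836

Sums needed: Σ1 = 6, Σ1/u = 3/4, Σ1/u·1/u = 365/144.
Moment sums: Σw = -21, Σ1/u·w = -7/12.
Normal equations: [[6, 3/4]; [3/4, 365/144]]·[p, q]ᵀ = [-21, -7/12]ᵀ.
det = 6·(365/144) − (3/4)² = 703/48.
p = ((-21)·(365/144) − (3/4)·(-7/12))/(703/48) = -2534/703; q = (6·(-7/12) − (3/4)·(-21))/(703/48) = 588/703.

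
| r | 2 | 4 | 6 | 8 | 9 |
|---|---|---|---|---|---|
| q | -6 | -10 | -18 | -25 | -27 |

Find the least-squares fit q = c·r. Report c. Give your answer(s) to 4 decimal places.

The normal system MᵀM·[c]ᵀ = Mᵀq is [[201]]·[c]ᵀ = [-603]ᵀ.
c = (-603)/201 = -3.

c = -3.0000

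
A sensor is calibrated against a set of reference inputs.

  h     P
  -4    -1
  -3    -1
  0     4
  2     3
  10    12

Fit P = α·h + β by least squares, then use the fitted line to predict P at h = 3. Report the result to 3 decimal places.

AᵀA·[α, β]ᵀ = AᵀP reads: 129·α + 5·β = 133;  5·α + 5·β = 17.
Δ = 129·5 − 5² = 620.
α = (133·5 − 5·17)/620 = 29/31; β = (129·17 − 5·133)/620 = 382/155.
At h = 3: P̂ = (29/31)·(3) + (382/155)·(1) = 817/155.

P̂ = 5.271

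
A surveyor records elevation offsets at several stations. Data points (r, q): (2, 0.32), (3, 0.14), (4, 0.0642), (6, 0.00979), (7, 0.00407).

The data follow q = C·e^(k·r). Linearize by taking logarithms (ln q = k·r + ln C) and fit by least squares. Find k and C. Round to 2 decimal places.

k = -0.88, C = 1.96

Linearized form: ln q = k·r + ln C. From the 5 transformed points,
Σr = 22.0000, Σ(r)² = 114.0000, Σln q = -15.9818, Σr·ln q = -85.4474.
Equations: 114.0000·k + 22.0000·ln C = -85.4474;  22.0000·k + 5·ln C = -15.9818.
Δ = 114.0000·5 − (22.0000)² = 86.0000; k = (-85.4474·5 − 22.0000·-15.9818)/86.0000 = -0.87950, ln C = (114.0000·-15.9818 − 22.0000·-85.4474)/86.0000 = 0.67344, so C = exp(0.67344) = 1.96098.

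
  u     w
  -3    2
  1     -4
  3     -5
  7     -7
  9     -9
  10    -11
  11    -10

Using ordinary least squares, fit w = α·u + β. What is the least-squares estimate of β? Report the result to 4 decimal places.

β = -1.7714

MᵀM·[α, β]ᵀ = Mᵀw reads: 370·α + 38·β = -375;  38·α + 7·β = -44.
det = 370·7 − 38² = 1146.
α = ((-375)·7 − 38·(-44))/1146 = -953/1146; β = (370·(-44) − 38·(-375))/1146 = -1015/573.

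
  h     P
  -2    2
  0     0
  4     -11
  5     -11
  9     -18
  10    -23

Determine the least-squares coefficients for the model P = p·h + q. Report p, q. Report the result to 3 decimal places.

p = -2.035, q = -1.347

Normal-equation sums: Σh·h = 226, Σh = 26, Σ1 = 6.
Right-hand side: Σh·P = -495, ΣP = -61.
Eliminating q: 6·(row 1) − 26·(row 2) gives 680·p = 6·(-495) − 26·(-61) = -1384, so p = -173/85.
Then q = ((-61) − 26·(-173/85))/6 = -229/170.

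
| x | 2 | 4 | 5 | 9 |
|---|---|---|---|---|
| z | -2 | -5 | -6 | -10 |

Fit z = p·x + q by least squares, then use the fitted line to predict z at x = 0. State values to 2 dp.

ẑ = -0.17

From the data, Σx·x = 126, Σx = 20, Σ1 = 4.
For Aᵀz: Σx·z = -144, Σz = -23.
Δ = 126·4 − 20² = 104.
p = ((-144)·4 − 20·(-23))/104 = -29/26; q = (126·(-23) − 20·(-144))/104 = -9/52.
At x = 0: ẑ = (-29/26)·(0) + (-9/52)·(1) = -9/52.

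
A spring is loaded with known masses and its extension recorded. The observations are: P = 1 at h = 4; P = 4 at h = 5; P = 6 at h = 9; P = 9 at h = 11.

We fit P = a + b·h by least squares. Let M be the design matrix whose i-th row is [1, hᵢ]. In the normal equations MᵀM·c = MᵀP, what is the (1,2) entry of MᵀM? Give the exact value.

Row 1 ↔ basis 1, column 2 ↔ basis h, so (MᵀM)_{1,2} = Σᵢ h = (1)·(4) + (1)·(5) + (1)·(9) + (1)·(11) = 29.

29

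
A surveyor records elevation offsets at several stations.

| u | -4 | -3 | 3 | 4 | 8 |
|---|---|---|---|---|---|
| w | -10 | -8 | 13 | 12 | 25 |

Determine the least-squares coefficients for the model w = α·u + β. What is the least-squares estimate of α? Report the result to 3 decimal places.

α = 2.962

Setting ∂/∂α … = 0 gives: 114·α + 8·β = 351;  8·α + 5·β = 32.
(Σu·u = 114, Σu = 8, Σ1 = 5, Σu·w = 351, Σw = 32.)
Determinant 114·5 − 8² = 506.
α = (351·5 − 8·32)/506 = 1499/506; β = (114·32 − 8·351)/506 = 420/253.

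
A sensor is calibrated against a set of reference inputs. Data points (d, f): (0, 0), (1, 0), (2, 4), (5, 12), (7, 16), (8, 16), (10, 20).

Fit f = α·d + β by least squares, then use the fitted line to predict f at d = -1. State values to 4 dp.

Normal-equation sums: Σd·d = 243, Σd = 33, Σ1 = 7.
And Σd·f = 508, Σf = 68.
So MᵀM·[α, β]ᵀ = Mᵀf: [[243, 33]; [33, 7]]·[α, β]ᵀ = [508, 68]ᵀ.
Determinant 243·7 − 33² = 612.
α = (508·7 − 33·68)/612 = 328/153; β = (243·68 − 33·508)/612 = -20/51.
At d = -1: f̂ = (328/153)·(-1) + (-20/51)·(1) = -388/153.

f̂ = -2.5359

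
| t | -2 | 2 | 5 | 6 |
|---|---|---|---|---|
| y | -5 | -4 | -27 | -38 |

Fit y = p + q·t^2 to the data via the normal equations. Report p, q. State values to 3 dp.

From the data, Σ1 = 4, Σt^2 = 69, Σt^2·t^2 = 1953.
For Aᵀy: Σy = -74, Σt^2·y = -2079.
Eliminating q: 1953·(row 1) − 69·(row 2) gives 3051·p = 1953·(-74) − 69·(-2079) = -1071, so p = -119/339.
Then q = ((-2079) − 69·(-119/339))/1953 = -1070/1017.

p = -0.351, q = -1.052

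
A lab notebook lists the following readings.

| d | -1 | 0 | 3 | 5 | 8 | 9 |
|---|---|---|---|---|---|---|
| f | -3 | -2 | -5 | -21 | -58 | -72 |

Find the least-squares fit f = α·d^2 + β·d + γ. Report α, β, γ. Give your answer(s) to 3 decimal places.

From the data, Σd^2·d^2 = 11364, Σd^2·d = 1392, Σd^2 = 180, Σd·d = 180, Σd = 24, Σ1 = 6.
For Mᵀf: Σd^2·f = -10117, Σd·f = -1229, Σf = -161.
Normal equations: [[11364, 1392, 180]; [1392, 180, 24]; [180, 24, 6]]·[α, β, γ]ᵀ = [-10117, -1229, -161]ᵀ.
Inverting the 3×3 Gram matrix, [α, β, γ]ᵀ = [-607/588, 761/588, -51/49]ᵀ.

α = -1.032, β = 1.294, γ = -1.041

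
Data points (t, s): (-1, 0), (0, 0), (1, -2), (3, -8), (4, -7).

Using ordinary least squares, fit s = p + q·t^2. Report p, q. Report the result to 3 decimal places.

Sums needed: Σ1 = 5, Σt^2 = 27, Σt^2·t^2 = 339.
Right-hand side: Σs = -17, Σt^2·s = -186.
Δ = 5·339 − 27² = 966.
p = ((-17)·339 − 27·(-186))/966 = -247/322; q = (5·(-186) − 27·(-17))/966 = -157/322.

p = -0.767, q = -0.488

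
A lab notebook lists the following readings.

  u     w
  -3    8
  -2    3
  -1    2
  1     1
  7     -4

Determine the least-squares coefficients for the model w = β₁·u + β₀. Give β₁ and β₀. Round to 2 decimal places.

Compute the Gram sums: Σu·u = 64, Σu = 2, Σ1 = 5.
Moment sums: Σu·w = -59, Σw = 10.
MᵀM·[β₁, β₀]ᵀ = Mᵀw becomes [[64, 2]; [2, 5]]·[β₁, β₀]ᵀ = [-59, 10]ᵀ.
Δ = 64·5 − 2² = 316.
β₁ = ((-59)·5 − 2·10)/316 = -315/316; β₀ = (64·10 − 2·(-59))/316 = 379/158.

β₁ = -1.00, β₀ = 2.40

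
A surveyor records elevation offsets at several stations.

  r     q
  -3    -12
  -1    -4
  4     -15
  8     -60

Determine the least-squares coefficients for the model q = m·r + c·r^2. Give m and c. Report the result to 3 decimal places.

Forming AᵀA = [[90, 548]; [548, 4434]] and Aᵀq = [-500, -4192]ᵀ gives AᵀA·[m, c]ᵀ = Aᵀq.
det = 90·4434 − 548² = 98756.
m = ((-500)·4434 − 548·(-4192))/98756 = 20054/24689; c = (90·(-4192) − 548·(-500))/98756 = -25820/24689.

m = 0.812, c = -1.046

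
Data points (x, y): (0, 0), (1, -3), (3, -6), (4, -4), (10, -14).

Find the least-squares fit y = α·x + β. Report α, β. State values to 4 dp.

Forming AᵀA = [[126, 18]; [18, 5]] and Aᵀy = [-177, -27]ᵀ gives AᵀA·[α, β]ᵀ = Aᵀy.
Δ = 126·5 − 18² = 306.
α = ((-177)·5 − 18·(-27))/306 = -133/102; β = (126·(-27) − 18·(-177))/306 = -12/17.

α = -1.3039, β = -0.7059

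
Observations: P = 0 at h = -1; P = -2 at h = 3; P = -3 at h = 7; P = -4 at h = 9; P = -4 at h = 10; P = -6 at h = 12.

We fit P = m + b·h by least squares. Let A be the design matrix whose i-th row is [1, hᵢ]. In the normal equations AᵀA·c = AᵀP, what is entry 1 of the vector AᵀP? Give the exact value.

-19

Entry 1 ↔ basis 1, so (AᵀP)_{1} = Σᵢ Pᵢ = (1)·(0) + (1)·(-2) + (1)·(-3) + (1)·(-4) + (1)·(-4) + (1)·(-6) = -19.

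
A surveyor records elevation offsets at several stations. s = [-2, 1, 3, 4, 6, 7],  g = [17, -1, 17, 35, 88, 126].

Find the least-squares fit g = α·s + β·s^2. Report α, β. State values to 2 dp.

The normal equations are: 115·α + 643·β = 1566;  643·α + 4051·β = 10122.
(Σs·s = 115, Σs·s^2 = 643, Σs^2·s^2 = 4051, Σs·g = 1566, Σs^2·g = 10122.)
det = 115·4051 − 643² = 52416.
α = (1566·4051 − 643·10122)/52416 = -1055/336; β = (115·10122 − 643·1566)/52416 = 1007/336.

α = -3.14, β = 3.00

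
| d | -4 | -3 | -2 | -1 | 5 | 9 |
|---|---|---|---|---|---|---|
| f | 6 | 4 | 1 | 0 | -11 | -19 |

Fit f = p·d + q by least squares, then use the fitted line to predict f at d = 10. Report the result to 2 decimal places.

f̂ = -20.76

With design matrix A, AᵀA = [[136, 4]; [4, 6]] and Aᵀf = [-264, -19]ᵀ.
det = 136·6 − 4² = 800.
p = ((-264)·6 − 4·(-19))/800 = -377/200; q = (136·(-19) − 4·(-264))/800 = -191/100.
At d = 10: f̂ = (-377/200)·(10) + (-191/100)·(1) = -519/25.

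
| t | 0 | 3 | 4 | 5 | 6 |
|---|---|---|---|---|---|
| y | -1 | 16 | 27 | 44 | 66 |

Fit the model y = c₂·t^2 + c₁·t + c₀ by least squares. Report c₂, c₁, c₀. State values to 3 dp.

Compute the Gram sums: Σt^2·t^2 = 2258, Σt^2·t = 432, Σt^2 = 86, Σt·t = 86, Σt = 18, Σ1 = 5.
Right-hand side: Σt^2·y = 4052, Σt·y = 772, Σy = 152.
So AᵀA·[c₂, c₁, c₀]ᵀ = Aᵀy: [[2258, 432, 86]; [432, 86, 18]; [86, 18, 5]]·[c₂, c₁, c₀]ᵀ = [4052, 772, 152]ᵀ.
Solving the 3×3 system (Gaussian elimination) gives c₂ = 1234/637, c₁ = -370/637, c₀ = -528/637.

c₂ = 1.937, c₁ = -0.581, c₀ = -0.829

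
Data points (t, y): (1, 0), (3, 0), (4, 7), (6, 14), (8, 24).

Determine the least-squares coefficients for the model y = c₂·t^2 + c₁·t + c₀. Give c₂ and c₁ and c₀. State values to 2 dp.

Normal-equation sums: Σt^2·t^2 = 5730, Σt^2·t = 820, Σt^2 = 126, Σt·t = 126, Σt = 22, Σ1 = 5.
Moment sums: Σt^2·y = 2152, Σt·y = 304, Σy = 45.
Row-reducing yields c₂ = 1965/5071, c₁ = 535/5071, c₀ = -6233/5071.

c₂ = 0.39, c₁ = 0.11, c₀ = -1.23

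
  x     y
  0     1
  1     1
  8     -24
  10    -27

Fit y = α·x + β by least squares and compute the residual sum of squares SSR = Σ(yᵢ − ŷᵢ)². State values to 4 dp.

SSR = 9.7860

MᵀM·[α, β]ᵀ = Mᵀy reads: 165·α + 19·β = -461;  19·α + 4·β = -49.
det = 165·4 − 19² = 299.
α = ((-461)·4 − 19·(-49))/299 = -913/299; β = (165·(-49) − 19·(-461))/299 = 674/299.
Residuals: -375/299, 538/299, -42/23, 383/299; SSR = 2926/299.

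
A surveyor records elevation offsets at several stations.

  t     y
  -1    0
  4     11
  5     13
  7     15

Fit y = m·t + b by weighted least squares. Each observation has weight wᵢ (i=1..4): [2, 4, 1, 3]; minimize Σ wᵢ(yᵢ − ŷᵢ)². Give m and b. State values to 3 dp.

m = 1.897, b = 2.610

With design matrix M, MᵀWM = [[238, 40]; [40, 10]] and MᵀWy = [556, 102]ᵀ.
Eliminating b: 10·(row 1) − 40·(row 2) gives 780·m = 10·556 − 40·102 = 1480, so m = 74/39.
Then b = (102 − 40·(74/39))/10 = 509/195.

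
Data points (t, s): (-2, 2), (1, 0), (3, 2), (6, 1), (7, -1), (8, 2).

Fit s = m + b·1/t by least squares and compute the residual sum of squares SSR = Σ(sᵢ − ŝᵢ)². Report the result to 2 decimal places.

Compute the Gram sums: Σ1 = 6, Σ1/t = 71/56, Σ1/t·1/t = 40217/28224.
Moment sums: Σs = 6, Σ1/t·s = -5/84.
Eliminating b: (40217/28224)·(row 1) − (71/56)·(row 2) gives (65311/9408)·m = (40217/28224)·6 − (71/56)·(-5/84) = 69/8, so m = 81144/65311.
Then b = ((-5/84) − (71/56)·(81144/65311))/(40217/28224) = -74928/65311.
Residuals: 12014/65311, -6216/65311, 74454/65311, -3345/65311, -135751/65311, 58844/65311; SSR = 423030/65311.

SSR = 6.48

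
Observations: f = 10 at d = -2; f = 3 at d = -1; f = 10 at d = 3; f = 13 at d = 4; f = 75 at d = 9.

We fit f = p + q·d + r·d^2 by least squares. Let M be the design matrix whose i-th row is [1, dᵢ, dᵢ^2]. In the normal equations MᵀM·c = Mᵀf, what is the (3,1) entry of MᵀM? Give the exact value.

111

Row 3 ↔ basis d^2, column 1 ↔ basis 1, so (MᵀM)_{3,1} = Σᵢ d^2 = (4)·(1) + (1)·(1) + (9)·(1) + (16)·(1) + (81)·(1) = 111.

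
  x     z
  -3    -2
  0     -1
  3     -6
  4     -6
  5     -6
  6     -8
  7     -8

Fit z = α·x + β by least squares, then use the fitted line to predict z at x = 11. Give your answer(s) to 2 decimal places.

Forming MᵀM = [[144, 22]; [22, 7]] and Mᵀz = [-170, -37]ᵀ gives MᵀM·[α, β]ᵀ = Mᵀz.
Eliminating β: 7·(row 1) − 22·(row 2) gives 524·α = 7·(-170) − 22·(-37) = -376, so α = -94/131.
Then β = ((-37) − 22·(-94/131))/7 = -397/131.
At x = 11: ẑ = (-94/131)·(11) + (-397/131)·(1) = -1431/131.

ẑ = -10.92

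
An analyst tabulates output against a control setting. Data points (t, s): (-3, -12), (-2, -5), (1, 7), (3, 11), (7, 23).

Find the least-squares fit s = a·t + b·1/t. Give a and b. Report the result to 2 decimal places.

Forming MᵀM = [[72, 5]; [5, 2633/1764]] and Mᵀs = [247, 859/42]ᵀ gives MᵀM·[a, b]ᵀ = Mᵀs.
Determinant 72·(2633/1764) − 5² = 4041/49.
a = (247·(2633/1764) − 5·(859/42))/(4041/49) = 469961/145476; b = (72·(859/42) − 5·247)/(4041/49) = 11641/4041.

a = 3.23, b = 2.88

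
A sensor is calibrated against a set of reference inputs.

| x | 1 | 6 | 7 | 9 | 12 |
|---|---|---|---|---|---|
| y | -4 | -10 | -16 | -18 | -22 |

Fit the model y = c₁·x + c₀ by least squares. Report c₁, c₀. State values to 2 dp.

c₁ = -1.70, c₀ = -2.12

Setting ∂/∂c₁ … = 0 gives: 311·c₁ + 35·c₀ = -602;  35·c₁ + 5·c₀ = -70.
(Σx·x = 311, Σx = 35, Σ1 = 5, Σx·y = -602, Σy = -70.)
Determinant 311·5 − 35² = 330.
c₁ = ((-602)·5 − 35·(-70))/330 = -56/33; c₀ = (311·(-70) − 35·(-602))/330 = -70/33.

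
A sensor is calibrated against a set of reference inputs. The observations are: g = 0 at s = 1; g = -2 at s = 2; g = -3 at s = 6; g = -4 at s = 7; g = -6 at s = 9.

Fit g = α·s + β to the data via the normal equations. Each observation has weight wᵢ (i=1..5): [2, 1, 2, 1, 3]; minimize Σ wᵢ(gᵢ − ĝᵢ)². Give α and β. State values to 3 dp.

Forming XᵀWX = [[370, 50]; [50, 9]] and XᵀWg = [-230, -30]ᵀ gives XᵀWX·[α, β]ᵀ = XᵀWg.
Eliminating β: 9·(row 1) − 50·(row 2) gives 830·α = 9·(-230) − 50·(-30) = -570, so α = -57/83.
Then β = ((-30) − 50·(-57/83))/9 = 40/83.

α = -0.687, β = 0.482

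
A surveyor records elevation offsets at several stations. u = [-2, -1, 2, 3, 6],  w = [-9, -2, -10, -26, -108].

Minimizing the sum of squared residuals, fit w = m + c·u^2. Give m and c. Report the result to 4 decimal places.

m = 1.9956, c = -3.0552

From the data, Σ1 = 5, Σu^2 = 54, Σu^2·u^2 = 1410.
For Aᵀw: Σw = -155, Σu^2·w = -4200.
Eliminating c: 1410·(row 1) − 54·(row 2) gives 4134·m = 1410·(-155) − 54·(-4200) = 8250, so m = 1375/689.
Then c = ((-4200) − 54·(1375/689))/1410 = -2105/689.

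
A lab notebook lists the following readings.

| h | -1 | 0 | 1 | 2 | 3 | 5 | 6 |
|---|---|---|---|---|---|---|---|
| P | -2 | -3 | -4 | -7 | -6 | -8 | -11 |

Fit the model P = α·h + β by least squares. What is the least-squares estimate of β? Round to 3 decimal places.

β = -3.174

Setting ∂/∂α … = 0 gives: 76·α + 16·β = -140;  16·α + 7·β = -41.
det = 76·7 − 16² = 276.
α = ((-140)·7 − 16·(-41))/276 = -27/23; β = (76·(-41) − 16·(-140))/276 = -73/23.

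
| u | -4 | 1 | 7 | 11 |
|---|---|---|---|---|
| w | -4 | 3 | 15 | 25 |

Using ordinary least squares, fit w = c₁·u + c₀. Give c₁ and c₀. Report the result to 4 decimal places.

Compute the Gram sums: Σu·u = 187, Σu = 15, Σ1 = 4.
For Aᵀw: Σu·w = 399, Σw = 39.
So AᵀA·[c₁, c₀]ᵀ = Aᵀw: [[187, 15]; [15, 4]]·[c₁, c₀]ᵀ = [399, 39]ᵀ.
Eliminating c₀: 4·(row 1) − 15·(row 2) gives 523·c₁ = 4·399 − 15·39 = 1011, so c₁ = 1011/523.
Then c₀ = (39 − 15·(1011/523))/4 = 1308/523.

c₁ = 1.9331, c₀ = 2.5010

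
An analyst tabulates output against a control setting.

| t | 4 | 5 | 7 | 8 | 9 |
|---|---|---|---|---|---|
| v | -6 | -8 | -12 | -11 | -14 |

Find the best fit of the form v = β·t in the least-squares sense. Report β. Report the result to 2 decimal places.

β = -1.54

Entries of MᵀM: Σt·t = 235.
Right-hand side: Σt·v = -362.
Normal equations: [[235]]·[β]ᵀ = [-362]ᵀ.
Hence β = -362 / 235 ≈ -1.54043.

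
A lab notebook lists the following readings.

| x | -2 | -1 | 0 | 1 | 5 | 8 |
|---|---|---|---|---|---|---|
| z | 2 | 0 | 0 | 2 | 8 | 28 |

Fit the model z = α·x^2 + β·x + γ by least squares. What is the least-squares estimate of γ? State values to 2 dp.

Compute the Gram sums: Σx^2·x^2 = 4739, Σx^2·x = 629, Σx^2 = 95, Σx·x = 95, Σx = 11, Σ1 = 6.
For Mᵀz: Σx^2·z = 2002, Σx·z = 262, Σz = 40.
MᵀM·[α, β, γ]ᵀ = Mᵀz becomes [[4739, 629, 95]; [629, 95, 11]; [95, 11, 6]]·[α, β, γ]ᵀ = [2002, 262, 40]ᵀ.
Row-reducing yields α = 151/320, β = -111/320, γ = -27/160.

γ = -0.17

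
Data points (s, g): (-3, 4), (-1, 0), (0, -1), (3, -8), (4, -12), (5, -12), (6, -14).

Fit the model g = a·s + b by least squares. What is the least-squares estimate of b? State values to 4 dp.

b = -1.9664

From the data, Σs·s = 96, Σs = 14, Σ1 = 7.
Moment sums: Σs·g = -228, Σg = -43.
Eliminating b: 7·(row 1) − 14·(row 2) gives 476·a = 7·(-228) − 14·(-43) = -994, so a = -71/34.
Then b = ((-43) − 14·(-71/34))/7 = -234/119.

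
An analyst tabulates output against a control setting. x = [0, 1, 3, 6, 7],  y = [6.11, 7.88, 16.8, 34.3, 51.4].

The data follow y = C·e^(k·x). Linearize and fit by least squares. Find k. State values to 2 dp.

k = 0.30

Linearized form: ln y = k·x + ln C. From the 5 transformed points,
Σx = 17.0000, Σ(x)² = 95.0000, Σln y = 14.1704, Σx·ln y = 59.3168.
Normal system: [[95.0000, 17.0000]; [17.0000, 5]]·[k, ln C]ᵀ = [59.3168, 14.1704]ᵀ.
Solving (det = 186.0000): k = 0.29939, ln C = 1.81615.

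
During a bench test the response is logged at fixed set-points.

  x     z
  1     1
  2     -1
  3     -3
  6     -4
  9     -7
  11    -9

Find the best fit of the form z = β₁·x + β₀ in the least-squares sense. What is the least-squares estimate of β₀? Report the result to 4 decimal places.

β₀ = 0.9754

Normal-equation sums: Σx·x = 252, Σx = 32, Σ1 = 6.
For Mᵀz: Σx·z = -196, Σz = -23.
Eliminating β₀: 6·(row 1) − 32·(row 2) gives 488·β₁ = 6·(-196) − 32·(-23) = -440, so β₁ = -55/61.
Then β₀ = ((-23) − 32·(-55/61))/6 = 119/122.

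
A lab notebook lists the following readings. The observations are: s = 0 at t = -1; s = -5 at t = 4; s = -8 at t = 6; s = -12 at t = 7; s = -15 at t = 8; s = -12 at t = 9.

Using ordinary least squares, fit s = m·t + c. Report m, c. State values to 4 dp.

m = -1.4351, c = -0.7735

With design matrix M, MᵀM = [[247, 33]; [33, 6]] and Mᵀs = [-380, -52]ᵀ.
Eliminating c: 6·(row 1) − 33·(row 2) gives 393·m = 6·(-380) − 33·(-52) = -564, so m = -188/131.
Then c = ((-52) − 33·(-188/131))/6 = -304/393.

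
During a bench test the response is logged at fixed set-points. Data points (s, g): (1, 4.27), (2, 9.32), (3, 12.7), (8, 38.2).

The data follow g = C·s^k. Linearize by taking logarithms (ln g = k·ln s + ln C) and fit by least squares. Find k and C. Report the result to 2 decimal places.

k = 1.04, C = 4.29

Let Y = ln g. Fitting Y = k·ln s + ln C by least squares:
Sums: Σln s = 3.8712, Σ(ln s)² = 6.0115, Σln g = 9.8682, Σln s·ln g = 11.9145.
Normal system: [[6.0115, 3.8712]; [3.8712, 4]]·[k, ln C]ᵀ = [11.9145, 9.8682]ᵀ.
Slope k = (n·Σln s·ln g − Σln s·Σln g)/(n·Σ(ln s)² − (Σln s)²) = (4·11.9145 − 3.8712·9.8682)/9.0597 = 1.04377; ln C = (Σln g − k·Σln s)/n = 1.45690, so C = exp(1.45690) = 4.29262.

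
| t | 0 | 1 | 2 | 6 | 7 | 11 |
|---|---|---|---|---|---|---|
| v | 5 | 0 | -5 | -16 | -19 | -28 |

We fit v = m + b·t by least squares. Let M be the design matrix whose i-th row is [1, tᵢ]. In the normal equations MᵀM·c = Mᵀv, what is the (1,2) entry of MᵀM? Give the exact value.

Row 1 ↔ basis 1, column 2 ↔ basis t, so (MᵀM)_{1,2} = Σᵢ t = (1)·(0) + (1)·(1) + (1)·(2) + (1)·(6) + (1)·(7) + (1)·(11) = 27.

27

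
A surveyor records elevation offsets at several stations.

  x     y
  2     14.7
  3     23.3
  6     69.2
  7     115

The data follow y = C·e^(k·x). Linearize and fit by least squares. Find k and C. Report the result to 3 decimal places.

Linearized form: ln y = k·x + ln C. From the 4 transformed points,
Sums: Σx = 18.0000, Σ(x)² = 98.0000, Σln y = 14.8182, Σx·ln y = 73.4576.
Normal system: [[98.0000, 18.0000]; [18.0000, 4]]·[k, ln C]ᵀ = [73.4576, 14.8182]ᵀ.
Δ = 98.0000·4 − (18.0000)² = 68.0000; k = (73.4576·4 − 18.0000·14.8182)/68.0000 = 0.39856, ln C = (98.0000·14.8182 − 18.0000·73.4576)/68.0000 = 1.91104, so C = exp(1.91104) = 6.76008.

k = 0.399, C = 6.760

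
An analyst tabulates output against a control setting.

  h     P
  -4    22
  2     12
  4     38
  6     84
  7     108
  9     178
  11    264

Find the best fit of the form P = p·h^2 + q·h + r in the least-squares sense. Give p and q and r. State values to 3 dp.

The normal system AᵀA·[p, q, r]ᵀ = AᵀP is [[25427, 2627, 323]; [2627, 323, 35]; [323, 35, 7]]·[p, q, r]ᵀ = [55686, 5854, 706]ᵀ.
Inverting the 3×3 Gram matrix, [p, q, r]ᵀ = [233683/116646, 233771/116646, -31179/19441]ᵀ.

p = 2.003, q = 2.004, r = -1.604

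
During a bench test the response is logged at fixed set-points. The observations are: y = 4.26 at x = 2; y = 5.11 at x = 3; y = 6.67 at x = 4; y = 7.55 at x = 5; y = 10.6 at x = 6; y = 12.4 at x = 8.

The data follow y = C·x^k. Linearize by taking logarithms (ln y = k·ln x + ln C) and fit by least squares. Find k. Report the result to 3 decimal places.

k = 0.811

With ln yᵢ as the transformed response and ln xᵢ as the regressor:
Σln x = 8.6587, Σ(ln x)² = 13.7340, Σln y = 11.8782, Σln x·ln y = 18.1463.
Equations: 13.7340·k + 8.6587·ln C = 18.1463;  8.6587·k + 6·ln C = 11.8782.
Δ = 13.7340·6 − (8.6587)² = 7.4309; k = (18.1463·6 − 8.6587·11.8782)/7.4309 = 0.81124, ln C = (13.7340·11.8782 − 8.6587·18.1463)/7.4309 = 0.80898.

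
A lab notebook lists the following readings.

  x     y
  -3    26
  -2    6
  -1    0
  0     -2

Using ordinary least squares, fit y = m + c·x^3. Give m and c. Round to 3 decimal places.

m = -1.691, c = -1.021

Entries of MᵀM: Σ1 = 4, Σx^3 = -36, Σx^3·x^3 = 794.
And Σy = 30, Σx^3·y = -750.
So MᵀM·[m, c]ᵀ = Mᵀy: [[4, -36]; [-36, 794]]·[m, c]ᵀ = [30, -750]ᵀ.
Eliminating c: 794·(row 1) − (-36)·(row 2) gives 1880·m = 794·30 − (-36)·(-750) = -3180, so m = -159/94.
Then c = ((-750) − (-36)·(-159/94))/794 = -48/47.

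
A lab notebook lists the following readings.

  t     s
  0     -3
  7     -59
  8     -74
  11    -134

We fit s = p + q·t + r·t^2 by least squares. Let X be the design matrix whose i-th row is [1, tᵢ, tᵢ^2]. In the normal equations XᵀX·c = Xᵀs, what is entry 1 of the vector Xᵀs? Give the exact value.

Entry 1 ↔ basis 1, so (Xᵀs)_{1} = Σᵢ sᵢ = (1)·(-3) + (1)·(-59) + (1)·(-74) + (1)·(-134) = -270.

-270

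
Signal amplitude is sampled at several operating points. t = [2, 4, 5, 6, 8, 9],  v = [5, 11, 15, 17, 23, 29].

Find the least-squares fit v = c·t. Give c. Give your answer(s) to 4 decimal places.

c = 2.9912

AᵀA·[c]ᵀ = Aᵀv reads: 226·c = 676.
(Σt·t = 226, Σt·v = 676.)
Hence c = 676 / 226 ≈ 2.99115.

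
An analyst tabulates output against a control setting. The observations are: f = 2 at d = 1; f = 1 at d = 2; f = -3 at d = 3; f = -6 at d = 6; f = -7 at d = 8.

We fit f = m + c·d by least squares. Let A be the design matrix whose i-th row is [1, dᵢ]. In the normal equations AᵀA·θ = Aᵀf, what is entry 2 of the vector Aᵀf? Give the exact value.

Entry 2 ↔ basis d, so (Aᵀf)_{2} = Σᵢ (d)·fᵢ = (1)·(2) + (2)·(1) + (3)·(-3) + (6)·(-6) + (8)·(-7) = -97.

-97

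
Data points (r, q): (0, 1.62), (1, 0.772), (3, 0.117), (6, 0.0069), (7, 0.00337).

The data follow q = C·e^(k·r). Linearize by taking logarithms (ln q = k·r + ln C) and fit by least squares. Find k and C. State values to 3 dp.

k = -0.903, C = 1.737

Taking logs, ln q = k·r + ln C, so regress ln q on r.
Σr = 17.0000, Σ(r)² = 95.0000, Σln q = -12.5910, Σr·ln q = -76.4028.
Equations: 95.0000·k + 17.0000·ln C = -76.4028;  17.0000·k + 5·ln C = -12.5910.
Slope k = (n·Σr·ln q − Σr·Σln q)/(n·Σ(r)² − (Σr)²) = (5·-76.4028 − 17.0000·-12.5910)/186.0000 = -0.90305; ln C = (Σln q − k·Σr)/n = 0.55216, so C = exp(0.55216) = 1.73701.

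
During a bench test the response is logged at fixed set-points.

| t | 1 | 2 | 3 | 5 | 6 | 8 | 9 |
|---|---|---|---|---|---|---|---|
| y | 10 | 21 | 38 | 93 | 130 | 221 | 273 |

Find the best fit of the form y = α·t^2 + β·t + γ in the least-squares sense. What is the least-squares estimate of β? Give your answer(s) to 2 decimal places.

Entries of MᵀM: Σt^2·t^2 = 12676, Σt^2·t = 1618, Σt^2 = 220, Σt·t = 220, Σt = 34, Σ1 = 7.
For Mᵀy: Σt^2·y = 43698, Σt·y = 5636, Σy = 786.
Normal equations: [[12676, 1618, 220]; [1618, 220, 34]; [220, 34, 7]]·[α, β, γ]ᵀ = [43698, 5636, 786]ᵀ.
Row-reducing yields α = 25084/8283, β = 23315/8283, γ = 9488/2761.

β = 2.81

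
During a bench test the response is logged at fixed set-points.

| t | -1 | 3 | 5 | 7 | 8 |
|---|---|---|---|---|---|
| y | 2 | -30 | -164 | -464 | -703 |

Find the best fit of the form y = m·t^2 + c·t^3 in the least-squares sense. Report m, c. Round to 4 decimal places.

m = 0.9642, c = -1.4930

Setting ∂/∂m … = 0 gives: 7204·m + 52942·c = -72096;  52942·m + 396148·c = -540400.
Determinant 7204·396148 − 52942² = 50994828.
m = ((-72096)·396148 − 52942·(-540400))/50994828 = 12292648/12748707; c = (7204·(-540400) − 52942·(-72096))/50994828 = -19033792/12748707.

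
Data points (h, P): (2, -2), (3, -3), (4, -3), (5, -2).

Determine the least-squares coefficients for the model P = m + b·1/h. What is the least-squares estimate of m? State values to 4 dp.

The normal equations are: 4·m + (77/60)·b = -10;  (77/60)·m + (1669/3600)·b = -63/20.
(Σ1 = 4, Σ1/h = 77/60, Σ1/h·1/h = 1669/3600, ΣP = -10, Σ1/h·P = -63/20.)
Eliminating b: (1669/3600)·(row 1) − (77/60)·(row 2) gives (83/400)·m = (1669/3600)·(-10) − (77/60)·(-63/20) = -2137/3600, so m = -2137/747.
Then b = ((-63/20) − (77/60)·(-2137/747))/(1669/3600) = 280/249.

m = -2.8608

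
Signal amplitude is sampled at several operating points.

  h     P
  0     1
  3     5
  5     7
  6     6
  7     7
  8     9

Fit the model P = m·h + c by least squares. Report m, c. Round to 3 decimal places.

XᵀX·[m, c]ᵀ = XᵀP reads: 183·m + 29·c = 207;  29·m + 6·c = 35.
Δ = 183·6 − 29² = 257.
m = (207·6 − 29·35)/257 = 227/257; c = (183·35 − 29·207)/257 = 402/257.

m = 0.883, c = 1.564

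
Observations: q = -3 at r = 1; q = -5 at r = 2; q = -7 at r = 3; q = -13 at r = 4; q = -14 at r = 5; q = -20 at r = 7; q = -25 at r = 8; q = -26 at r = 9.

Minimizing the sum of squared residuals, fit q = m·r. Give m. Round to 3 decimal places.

m = -2.932

Sums needed: Σr·r = 249.
For Xᵀq: Σr·q = -730.
m = (-730)/249 = -2.93173.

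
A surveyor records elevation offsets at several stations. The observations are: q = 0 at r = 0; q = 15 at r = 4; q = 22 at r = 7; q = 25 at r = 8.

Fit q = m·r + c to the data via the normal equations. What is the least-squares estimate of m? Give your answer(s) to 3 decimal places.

m = 3.084

AᵀA·[m, c]ᵀ = Aᵀq reads: 129·m + 19·c = 414;  19·m + 4·c = 62.
Determinant 129·4 − 19² = 155.
m = (414·4 − 19·62)/155 = 478/155; c = (129·62 − 19·414)/155 = 132/155.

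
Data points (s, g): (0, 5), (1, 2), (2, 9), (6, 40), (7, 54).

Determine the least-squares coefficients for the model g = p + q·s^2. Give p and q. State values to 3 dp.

p = 3.570, q = 1.024

Compute the Gram sums: Σ1 = 5, Σs^2 = 90, Σs^2·s^2 = 3714.
Moment sums: Σg = 110, Σs^2·g = 4124.
So XᵀX·[p, q]ᵀ = Xᵀg: [[5, 90]; [90, 3714]]·[p, q]ᵀ = [110, 4124]ᵀ.
Δ = 5·3714 − 90² = 10470.
p = (110·3714 − 90·4124)/10470 = 1246/349; q = (5·4124 − 90·110)/10470 = 1072/1047.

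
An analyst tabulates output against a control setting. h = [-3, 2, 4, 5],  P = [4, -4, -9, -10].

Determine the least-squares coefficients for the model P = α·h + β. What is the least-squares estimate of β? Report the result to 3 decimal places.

β = -1.171

Forming MᵀM = [[54, 8]; [8, 4]] and MᵀP = [-106, -19]ᵀ gives MᵀM·[α, β]ᵀ = MᵀP.
Determinant 54·4 − 8² = 152.
α = ((-106)·4 − 8·(-19))/152 = -34/19; β = (54·(-19) − 8·(-106))/152 = -89/76.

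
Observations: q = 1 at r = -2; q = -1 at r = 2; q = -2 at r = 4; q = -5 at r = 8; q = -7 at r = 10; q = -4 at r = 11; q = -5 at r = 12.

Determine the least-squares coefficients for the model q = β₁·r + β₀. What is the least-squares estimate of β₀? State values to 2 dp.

β₀ = -0.22

Entries of XᵀX: Σr·r = 453, Σr = 45, Σ1 = 7.
For Xᵀq: Σr·q = -226, Σq = -23.
Normal equations: [[453, 45]; [45, 7]]·[β₁, β₀]ᵀ = [-226, -23]ᵀ.
det = 453·7 − 45² = 1146.
β₁ = ((-226)·7 − 45·(-23))/1146 = -547/1146; β₀ = (453·(-23) − 45·(-226))/1146 = -83/382.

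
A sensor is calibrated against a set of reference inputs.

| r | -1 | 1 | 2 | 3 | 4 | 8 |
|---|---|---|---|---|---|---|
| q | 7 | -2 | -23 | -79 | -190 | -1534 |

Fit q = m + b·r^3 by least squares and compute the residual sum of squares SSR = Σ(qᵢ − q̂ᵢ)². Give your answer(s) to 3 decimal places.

SSR = 5.999

XᵀX·[m, b]ᵀ = Xᵀq reads: 6·m + 611·b = -1821;  611·m + 267035·b = -799894.
(Σ1 = 6, Σr^3 = 611, Σr^3·r^3 = 267035, Σq = -1821, Σr^3·q = -799894.)
Determinant 6·267035 − 611² = 1228889.
m = ((-1821)·267035 − 611·(-799894))/1228889 = 2464499/1228889; b = (6·(-799894) − 611·(-1821))/1228889 = -3686733/1228889.
Residuals: 2450991/1228889, -1235544/1228889, -1235082/1228889, -4939/1228889, -2497/1228889, 27071/1228889; SSR = 7372608/1228889.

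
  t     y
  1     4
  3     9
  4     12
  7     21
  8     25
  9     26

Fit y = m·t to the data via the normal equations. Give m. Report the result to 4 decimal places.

Entries of MᵀM: Σt·t = 220.
Moment sums: Σt·y = 660.
Normal equations: [[220]]·[m]ᵀ = [660]ᵀ.
m = 660/220 = 3.

m = 3.0000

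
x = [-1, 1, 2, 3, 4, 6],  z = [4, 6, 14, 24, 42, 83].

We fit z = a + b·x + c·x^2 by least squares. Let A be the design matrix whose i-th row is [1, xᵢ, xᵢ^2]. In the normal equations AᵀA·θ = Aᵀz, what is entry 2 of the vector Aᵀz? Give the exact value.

Entry 2 ↔ basis x, so (Aᵀz)_{2} = Σᵢ (x)·zᵢ = (-1)·(4) + (1)·(6) + (2)·(14) + (3)·(24) + (4)·(42) + (6)·(83) = 768.

768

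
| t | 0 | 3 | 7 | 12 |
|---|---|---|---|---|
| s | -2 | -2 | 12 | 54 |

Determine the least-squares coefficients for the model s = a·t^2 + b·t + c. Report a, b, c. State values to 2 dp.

a = 0.53, b = -1.69, c = -1.91

Sums needed: Σt^2·t^2 = 23218, Σt^2·t = 2098, Σt^2 = 202, Σt·t = 202, Σt = 22, Σ1 = 4.
And Σt^2·s = 8346, Σt·s = 726, Σs = 62.
Row-reducing yields a = 3535/6684, b = -11305/6684, c = -2123/1114.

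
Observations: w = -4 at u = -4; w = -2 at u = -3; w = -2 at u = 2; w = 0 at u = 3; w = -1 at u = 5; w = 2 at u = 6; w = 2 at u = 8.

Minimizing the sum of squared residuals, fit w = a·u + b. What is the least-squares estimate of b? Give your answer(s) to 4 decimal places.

b = -1.7746

With design matrix M, MᵀM = [[163, 17]; [17, 7]] and Mᵀw = [41, -5]ᵀ.
Eliminating b: 7·(row 1) − 17·(row 2) gives 852·a = 7·41 − 17·(-5) = 372, so a = 31/71.
Then b = ((-5) − 17·(31/71))/7 = -126/71.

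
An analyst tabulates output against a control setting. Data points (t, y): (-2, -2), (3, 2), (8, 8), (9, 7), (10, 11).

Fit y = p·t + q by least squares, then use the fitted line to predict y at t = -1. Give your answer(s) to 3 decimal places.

Forming MᵀM = [[258, 28]; [28, 5]] and Mᵀy = [247, 26]ᵀ gives MᵀM·[p, q]ᵀ = Mᵀy.
Determinant 258·5 − 28² = 506.
p = (247·5 − 28·26)/506 = 507/506; q = (258·26 − 28·247)/506 = -104/253.
At t = -1: ŷ = (507/506)·(-1) + (-104/253)·(1) = -65/46.

ŷ = -1.413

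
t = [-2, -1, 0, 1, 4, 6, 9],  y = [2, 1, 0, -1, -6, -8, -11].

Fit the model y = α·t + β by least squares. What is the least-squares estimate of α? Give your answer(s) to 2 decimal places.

α = -1.24

Forming XᵀX = [[139, 17]; [17, 7]] and Xᵀy = [-177, -23]ᵀ gives XᵀX·[α, β]ᵀ = Xᵀy.
Δ = 139·7 − 17² = 684.
α = ((-177)·7 − 17·(-23))/684 = -212/171; β = (139·(-23) − 17·(-177))/684 = -47/171.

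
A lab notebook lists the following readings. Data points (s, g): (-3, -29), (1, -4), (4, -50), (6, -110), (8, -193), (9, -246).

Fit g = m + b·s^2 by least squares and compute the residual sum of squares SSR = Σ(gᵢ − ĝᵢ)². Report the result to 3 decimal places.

SSR = 2.338

The normal system XᵀX·[m, b]ᵀ = Xᵀg is [[6, 207]; [207, 12291]]·[m, b]ᵀ = [-632, -37303]ᵀ.
det = 6·12291 − 207² = 30897.
m = ((-632)·12291 − 207·(-37303))/30897 = -15397/10299; b = (6·(-37303) − 207·(-632))/30897 = -30998/10299.
Residuals: -4292/10299, 1733/3433, -1195/3433, -1565/10299, 3854/3433, -7319/10299; SSR = 24080/10299.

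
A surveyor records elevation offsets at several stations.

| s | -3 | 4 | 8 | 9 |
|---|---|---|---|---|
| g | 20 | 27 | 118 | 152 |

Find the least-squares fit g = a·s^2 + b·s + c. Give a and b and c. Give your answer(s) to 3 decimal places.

From the data, Σs^2·s^2 = 10994, Σs^2·s = 1278, Σs^2 = 170, Σs·s = 170, Σs = 18, Σ1 = 4.
Right-hand side: Σs^2·g = 20476, Σs·g = 2360, Σg = 317.
XᵀX·[a, b, c]ᵀ = Xᵀg becomes [[10994, 1278, 170]; [1278, 170, 18]; [170, 18, 4]]·[a, b, c]ᵀ = [20476, 2360, 317]ᵀ.
Row-reducing yields a = 72213/36136, b = -37217/36136, c = -18899/18068.

a = 1.998, b = -1.030, c = -1.046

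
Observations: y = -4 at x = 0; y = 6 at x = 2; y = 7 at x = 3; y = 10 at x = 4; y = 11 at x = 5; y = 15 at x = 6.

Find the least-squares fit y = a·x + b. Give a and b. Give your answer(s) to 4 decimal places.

a = 2.9143, b = -2.2143

Setting ∂/∂a … = 0 gives: 90·a + 20·b = 218;  20·a + 6·b = 45.
Determinant 90·6 − 20² = 140.
a = (218·6 − 20·45)/140 = 102/35; b = (90·45 − 20·218)/140 = -31/14.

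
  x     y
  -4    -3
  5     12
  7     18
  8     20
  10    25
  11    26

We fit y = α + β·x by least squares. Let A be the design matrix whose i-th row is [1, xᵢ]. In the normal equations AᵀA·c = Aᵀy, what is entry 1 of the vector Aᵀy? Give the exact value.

Entry 1 ↔ basis 1, so (Aᵀy)_{1} = Σᵢ yᵢ = (1)·(-3) + (1)·(12) + (1)·(18) + (1)·(20) + (1)·(25) + (1)·(26) = 98.

98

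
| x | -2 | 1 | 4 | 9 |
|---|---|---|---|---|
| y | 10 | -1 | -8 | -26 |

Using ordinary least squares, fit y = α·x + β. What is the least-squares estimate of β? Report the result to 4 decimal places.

With design matrix A, AᵀA = [[102, 12]; [12, 4]] and Aᵀy = [-287, -25]ᵀ.
det = 102·4 − 12² = 264.
α = ((-287)·4 − 12·(-25))/264 = -106/33; β = (102·(-25) − 12·(-287))/264 = 149/44.

β = 3.3864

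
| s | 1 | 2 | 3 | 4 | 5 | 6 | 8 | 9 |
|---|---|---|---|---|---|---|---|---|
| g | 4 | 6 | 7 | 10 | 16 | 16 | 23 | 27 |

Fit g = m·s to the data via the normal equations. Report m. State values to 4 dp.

m = 2.8814

Entries of AᵀA: Σs·s = 236.
For Aᵀg: Σs·g = 680.
AᵀA·[m]ᵀ = Aᵀg becomes [[236]]·[m]ᵀ = [680]ᵀ.
m = 680/236 = 2.88136.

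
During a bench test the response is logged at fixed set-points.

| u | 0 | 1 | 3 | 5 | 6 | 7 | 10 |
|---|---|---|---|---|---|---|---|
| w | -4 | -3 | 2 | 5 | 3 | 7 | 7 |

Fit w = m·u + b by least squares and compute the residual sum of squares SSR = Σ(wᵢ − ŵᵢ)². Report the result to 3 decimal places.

SSR = 16.359

With design matrix A, AᵀA = [[220, 32]; [32, 7]] and Aᵀw = [165, 17]ᵀ.
Δ = 220·7 − 32² = 516.
m = (165·7 − 32·17)/516 = 611/516; b = (220·17 − 32·165)/516 = -385/129.
Residuals: -131/129, -619/516, 739/516, 355/172, -289/258, 875/516, -479/258; SSR = 8441/516.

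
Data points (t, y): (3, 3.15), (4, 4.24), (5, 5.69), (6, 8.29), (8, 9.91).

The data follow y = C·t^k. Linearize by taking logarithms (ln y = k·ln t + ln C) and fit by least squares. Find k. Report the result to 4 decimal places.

k = 1.2383

With ln yᵢ as the transformed response and ln tᵢ as the regressor:
Σln t = 7.9655, Σ(ln t)² = 13.2535, Σln y = 8.7393, Σln t·ln y = 14.6204.
Equations: 13.2535·k + 7.9655·ln C = 14.6204;  7.9655·k + 5·ln C = 8.7393.
Slope k = (n·Σln t·ln y − Σln t·Σln y)/(n·Σ(ln t)² − (Σln t)²) = (5·14.6204 − 7.9655·8.7393)/2.8177 = 1.23828; ln C = (Σln y − k·Σln t)/n = -0.22486.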